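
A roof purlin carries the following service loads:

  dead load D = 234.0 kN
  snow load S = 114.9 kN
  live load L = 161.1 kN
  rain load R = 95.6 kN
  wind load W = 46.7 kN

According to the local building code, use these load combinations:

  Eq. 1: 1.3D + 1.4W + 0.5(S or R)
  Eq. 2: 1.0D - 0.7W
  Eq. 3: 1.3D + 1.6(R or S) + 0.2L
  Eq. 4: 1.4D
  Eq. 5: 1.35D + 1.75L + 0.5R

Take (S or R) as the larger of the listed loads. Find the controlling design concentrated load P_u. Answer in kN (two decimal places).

645.63 kN

(S or R) → S = 114.9 kN; (R or S) → S = 114.9 kN.
Eq. 1: 1.3(234.0) + 1.4(46.7) + 0.5(114.9) = 304.20 + 65.38 + 57.45 = 427.03
Eq. 2: 1.0(234.0) - 0.7(46.7) = 234.00 - 32.69 = 201.31
Eq. 3: 1.3(234.0) + 1.6(114.9) + 0.2(161.1) = 304.20 + 183.84 + 32.22 = 520.26
Eq. 4: 1.4(234.0) = 327.60
Eq. 5: 1.35(234.0) + 1.75(161.1) + 0.5(95.6) = 315.90 + 281.93 + 47.80 = 645.63
Maximum is from combination 5.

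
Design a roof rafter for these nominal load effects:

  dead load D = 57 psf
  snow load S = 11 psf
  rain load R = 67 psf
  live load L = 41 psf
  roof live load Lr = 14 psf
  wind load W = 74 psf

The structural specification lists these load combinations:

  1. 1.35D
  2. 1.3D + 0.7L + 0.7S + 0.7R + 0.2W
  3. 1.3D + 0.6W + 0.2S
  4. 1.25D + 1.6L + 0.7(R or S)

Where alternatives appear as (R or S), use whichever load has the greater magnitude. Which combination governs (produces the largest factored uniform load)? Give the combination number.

Combination 4

(R or S) → R = 67 psf.
1. 1.35(57) = 77.0
2. 1.3(57) + 0.7(41) + 0.7(11) + 0.7(67) + 0.2(74) = 74.1 + 28.7 + 7.7 + 46.9 + 14.8 = 172.2
3. 1.3(57) + 0.6(74) + 0.2(11) = 74.1 + 44.4 + 2.2 = 120.7
4. 1.25(57) + 1.6(41) + 0.7(67) = 71.3 + 65.6 + 46.9 = 183.8
The largest value is 183.8 psf from combination 4.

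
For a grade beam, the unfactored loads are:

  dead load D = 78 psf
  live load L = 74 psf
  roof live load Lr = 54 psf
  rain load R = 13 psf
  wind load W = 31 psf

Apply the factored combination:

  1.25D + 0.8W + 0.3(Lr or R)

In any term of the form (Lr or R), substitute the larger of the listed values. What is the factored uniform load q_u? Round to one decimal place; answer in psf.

138.5 psf

(Lr or R) → Lr = 54 psf.
1.25(78) + 0.8(31) + 0.3(54) = 138.5
q_u = 138.5 psf.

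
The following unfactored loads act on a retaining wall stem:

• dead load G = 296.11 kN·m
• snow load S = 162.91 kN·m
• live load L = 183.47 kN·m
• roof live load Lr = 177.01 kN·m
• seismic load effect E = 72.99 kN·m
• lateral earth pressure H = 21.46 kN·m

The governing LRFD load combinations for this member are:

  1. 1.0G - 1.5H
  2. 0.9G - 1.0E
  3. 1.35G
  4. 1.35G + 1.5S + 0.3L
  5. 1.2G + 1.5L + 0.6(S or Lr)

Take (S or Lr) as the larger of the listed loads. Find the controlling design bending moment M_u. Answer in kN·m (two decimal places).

(S or Lr) → Lr = 177.01 kN·m.
1. 1.0(296.11) - 1.5(21.46) = 296.11 - 32.19 = 263.92
2. 0.9(296.11) - 1.0(72.99) = 266.50 - 72.99 = 193.51
3. 1.35(296.11) = 399.75
4. 1.35(296.11) + 1.5(162.91) + 0.3(183.47) = 699.15
5. 1.2(296.11) + 1.5(183.47) + 0.6(177.01) = 736.74
The controlling combination is 5, giving 736.74 kN·m.

736.74 kN·m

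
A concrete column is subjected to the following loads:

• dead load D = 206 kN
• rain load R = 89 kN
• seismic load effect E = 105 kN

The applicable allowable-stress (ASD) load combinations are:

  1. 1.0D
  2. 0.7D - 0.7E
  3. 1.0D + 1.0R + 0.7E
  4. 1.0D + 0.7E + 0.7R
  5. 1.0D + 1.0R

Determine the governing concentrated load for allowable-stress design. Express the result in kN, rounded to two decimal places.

368.50 kN

1. 1.0(206) = 206.00
2. 0.7(206) - 0.7(105) = 144.20 - 73.50 = 70.70
3. 1.0(206) + 1.0(89) + 0.7(105) = 206.00 + 89.00 + 73.50 = 368.50
4. 1.0(206) + 0.7(105) + 0.7(89) = 206.00 + 73.50 + 62.30 = 341.80
5. 1.0(206) + 1.0(89) = 206.00 + 89.00 = 295.00
The controlling combination is 3, giving 368.50 kN.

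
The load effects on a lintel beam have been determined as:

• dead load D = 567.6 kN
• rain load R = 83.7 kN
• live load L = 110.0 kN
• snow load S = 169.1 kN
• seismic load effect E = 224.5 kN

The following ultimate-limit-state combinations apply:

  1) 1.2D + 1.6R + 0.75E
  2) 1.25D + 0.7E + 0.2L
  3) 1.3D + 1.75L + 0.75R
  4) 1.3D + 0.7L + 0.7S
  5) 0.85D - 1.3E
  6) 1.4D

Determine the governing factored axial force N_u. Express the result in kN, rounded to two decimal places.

1) 1.2(567.6) + 1.6(83.7) + 0.75(224.5) = 681.12 + 133.92 + 168.38 = 983.42
2) 1.25(567.6) + 0.7(224.5) + 0.2(110.0) = 709.50 + 157.15 + 22.00 = 888.65
3) 1.3(567.6) + 1.75(110.0) + 0.75(83.7) = 737.88 + 192.50 + 62.78 = 993.16
4) 1.3(567.6) + 0.7(110.0) + 0.7(169.1) = 737.88 + 77.00 + 118.37 = 933.25
5) 0.85(567.6) - 1.3(224.5) = 482.46 - 291.85 = 190.61
6) 1.4(567.6) = 794.64
The controlling combination is 3, giving 993.16 kN.

993.16 kN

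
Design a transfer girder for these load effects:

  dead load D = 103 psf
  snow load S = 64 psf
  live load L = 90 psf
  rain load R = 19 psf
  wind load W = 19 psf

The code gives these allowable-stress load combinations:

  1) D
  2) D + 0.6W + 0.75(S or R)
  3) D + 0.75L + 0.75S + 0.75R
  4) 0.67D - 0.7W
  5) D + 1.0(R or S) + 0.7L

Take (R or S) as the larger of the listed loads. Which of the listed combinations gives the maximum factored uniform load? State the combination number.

Combination 3

(S or R) → S = 64 psf; (R or S) → S = 64 psf.
1) 1.0(103) = 103.00
2) 1.0(103) + 0.6(19) + 0.75(64) = 103.00 + 11.40 + 48.00 = 162.40
3) 1.0(103) + 0.75(90) + 0.75(64) + 0.75(19) = 103.00 + 67.50 + 48.00 + 14.25 = 232.75
4) 0.67(103) - 0.7(19) = 69.01 - 13.30 = 55.71
5) 1.0(103) + 1.0(64) + 0.7(90) = 103.00 + 64.00 + 63.00 = 230.00
The largest value is 232.75 psf from combination 3.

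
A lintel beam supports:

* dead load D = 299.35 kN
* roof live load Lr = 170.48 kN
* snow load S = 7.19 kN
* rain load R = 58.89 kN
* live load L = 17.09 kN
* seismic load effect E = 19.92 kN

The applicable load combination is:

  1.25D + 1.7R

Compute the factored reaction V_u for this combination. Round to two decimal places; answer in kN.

1.25(299.35) + 1.7(58.89) = 474.30
V_u = 474.30 kN.

474.30 kN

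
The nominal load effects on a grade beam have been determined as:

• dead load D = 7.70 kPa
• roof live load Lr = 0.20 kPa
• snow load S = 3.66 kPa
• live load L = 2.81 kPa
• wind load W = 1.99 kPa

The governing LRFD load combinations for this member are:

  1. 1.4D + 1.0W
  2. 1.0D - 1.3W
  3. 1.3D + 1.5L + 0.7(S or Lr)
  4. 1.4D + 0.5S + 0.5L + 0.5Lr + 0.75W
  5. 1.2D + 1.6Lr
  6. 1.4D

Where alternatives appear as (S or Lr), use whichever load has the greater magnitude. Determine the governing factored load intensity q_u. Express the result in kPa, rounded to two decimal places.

(S or Lr) → S = 3.66 kPa.
1. 1.4(7.70) + 1.0(1.99) = 12.77
2. 1.0(7.70) - 1.3(1.99) = 5.11
3. 1.3(7.70) + 1.5(2.81) + 0.7(3.66) = 16.79
4. 1.4(7.70) + 0.5(3.66) + 0.5(2.81) + 0.5(0.20) + 0.75(1.99) = 15.61
5. 1.2(7.70) + 1.6(0.20) = 9.56
6. 1.4(7.70) = 10.78
Maximum is from combination 3.

16.79 kPa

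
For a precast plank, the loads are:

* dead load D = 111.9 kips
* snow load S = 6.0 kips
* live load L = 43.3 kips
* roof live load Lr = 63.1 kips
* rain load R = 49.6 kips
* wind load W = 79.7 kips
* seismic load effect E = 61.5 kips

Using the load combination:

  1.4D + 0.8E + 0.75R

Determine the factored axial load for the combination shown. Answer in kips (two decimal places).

1.4(111.9) + 0.8(61.5) + 0.75(49.6) = 156.66 + 49.20 + 37.20 = 243.06
P_u = 243.06 kips.

243.06 kips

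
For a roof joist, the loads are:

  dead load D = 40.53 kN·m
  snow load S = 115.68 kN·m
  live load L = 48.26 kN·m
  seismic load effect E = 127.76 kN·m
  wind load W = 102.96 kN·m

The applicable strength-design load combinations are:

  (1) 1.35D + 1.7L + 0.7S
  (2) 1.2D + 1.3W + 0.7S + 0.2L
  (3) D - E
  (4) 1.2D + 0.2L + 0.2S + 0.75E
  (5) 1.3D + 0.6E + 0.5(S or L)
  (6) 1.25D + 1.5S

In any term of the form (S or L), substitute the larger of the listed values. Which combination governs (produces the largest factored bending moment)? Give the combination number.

Combination 2

(S or L) → S = 115.68 kN·m.
(1) 1.35(40.53) + 1.7(48.26) + 0.7(115.68) = 217.73
(2) 1.2(40.53) + 1.3(102.96) + 0.7(115.68) + 0.2(48.26) = 273.11
(3) 1.0(40.53) - 1.0(127.76) = 40.53 - 127.76 = -87.23
(4) 1.2(40.53) + 0.2(48.26) + 0.2(115.68) + 0.75(127.76) = 177.24
(5) 1.3(40.53) + 0.6(127.76) + 0.5(115.68) = 52.69 + 76.66 + 57.84 = 187.19
(6) 1.25(40.53) + 1.5(115.68) = 50.66 + 173.52 = 224.18
The largest value is 273.11 kN·m from combination 2.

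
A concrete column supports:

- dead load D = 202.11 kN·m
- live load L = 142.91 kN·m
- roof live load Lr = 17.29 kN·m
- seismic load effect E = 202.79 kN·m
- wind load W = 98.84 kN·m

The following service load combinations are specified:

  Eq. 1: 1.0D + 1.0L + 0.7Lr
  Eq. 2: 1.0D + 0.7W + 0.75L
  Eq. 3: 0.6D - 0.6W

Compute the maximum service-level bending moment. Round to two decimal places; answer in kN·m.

378.48 kN·m

Eq. 1: 1.0(202.11) + 1.0(142.91) + 0.7(17.29) = 357.12
Eq. 2: 1.0(202.11) + 0.7(98.84) + 0.75(142.91) = 378.48
Eq. 3: 0.6(202.11) - 0.6(98.84) = 61.96
Maximum is from combination 2.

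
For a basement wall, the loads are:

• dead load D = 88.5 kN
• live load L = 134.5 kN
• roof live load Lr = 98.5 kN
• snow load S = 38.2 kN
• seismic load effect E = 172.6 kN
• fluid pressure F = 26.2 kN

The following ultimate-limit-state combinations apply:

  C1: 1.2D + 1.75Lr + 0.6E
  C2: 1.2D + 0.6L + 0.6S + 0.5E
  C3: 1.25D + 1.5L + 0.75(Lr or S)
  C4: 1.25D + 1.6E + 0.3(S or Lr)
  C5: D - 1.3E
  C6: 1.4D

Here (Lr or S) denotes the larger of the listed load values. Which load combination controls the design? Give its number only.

Combination 4

(Lr or S) → Lr = 98.5 kN; (S or Lr) → Lr = 98.5 kN.
C1: 1.2(88.5) + 1.75(98.5) + 0.6(172.6) = 382.1
C2: 1.2(88.5) + 0.6(134.5) + 0.6(38.2) + 0.5(172.6) = 106.2 + 80.7 + 22.9 + 86.3 = 296.1
C3: 1.25(88.5) + 1.5(134.5) + 0.75(98.5) = 110.6 + 201.8 + 73.9 = 386.3
C4: 1.25(88.5) + 1.6(172.6) + 0.3(98.5) = 416.3
C5: 1.0(88.5) - 1.3(172.6) = 88.5 - 224.4 = -135.9
C6: 1.4(88.5) = 123.9
The largest value is 416.3 kN from combination 4.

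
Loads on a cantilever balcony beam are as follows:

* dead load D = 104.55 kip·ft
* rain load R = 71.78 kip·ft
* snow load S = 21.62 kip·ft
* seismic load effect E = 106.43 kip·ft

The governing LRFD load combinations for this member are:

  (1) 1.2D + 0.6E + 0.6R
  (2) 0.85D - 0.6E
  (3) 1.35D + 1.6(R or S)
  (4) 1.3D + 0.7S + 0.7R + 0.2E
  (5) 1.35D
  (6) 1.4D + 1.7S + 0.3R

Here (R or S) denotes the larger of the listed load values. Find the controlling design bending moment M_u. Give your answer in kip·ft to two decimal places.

(R or S) → R = 71.78 kip·ft.
(1) 1.2(104.55) + 0.6(106.43) + 0.6(71.78) = 125.46 + 63.86 + 43.07 = 232.39
(2) 0.85(104.55) - 0.6(106.43) = 88.87 - 63.86 = 25.01
(3) 1.35(104.55) + 1.6(71.78) = 141.14 + 114.85 = 255.99
(4) 1.3(104.55) + 0.7(21.62) + 0.7(71.78) + 0.2(106.43) = 222.58
(5) 1.35(104.55) = 141.14
(6) 1.4(104.55) + 1.7(21.62) + 0.3(71.78) = 204.66
The controlling combination is 3, giving 255.99 kip·ft.

255.99 kip·ft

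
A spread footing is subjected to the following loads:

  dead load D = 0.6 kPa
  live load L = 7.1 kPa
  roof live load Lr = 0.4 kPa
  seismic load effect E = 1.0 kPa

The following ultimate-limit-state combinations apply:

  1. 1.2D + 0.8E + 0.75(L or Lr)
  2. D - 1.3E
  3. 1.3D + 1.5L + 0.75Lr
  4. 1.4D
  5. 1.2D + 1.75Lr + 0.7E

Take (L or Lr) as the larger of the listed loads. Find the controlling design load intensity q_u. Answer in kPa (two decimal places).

11.73 kPa

(L or Lr) → L = 7.1 kPa.
1. 1.2(0.6) + 0.8(1.0) + 0.75(7.1) = 6.85
2. 1.0(0.6) - 1.3(1.0) = -0.70
3. 1.3(0.6) + 1.5(7.1) + 0.75(0.4) = 11.73
4. 1.4(0.6) = 0.84
5. 1.2(0.6) + 1.75(0.4) + 0.7(1.0) = 2.12
Combination 3 governs: q_u = 11.73 kPa.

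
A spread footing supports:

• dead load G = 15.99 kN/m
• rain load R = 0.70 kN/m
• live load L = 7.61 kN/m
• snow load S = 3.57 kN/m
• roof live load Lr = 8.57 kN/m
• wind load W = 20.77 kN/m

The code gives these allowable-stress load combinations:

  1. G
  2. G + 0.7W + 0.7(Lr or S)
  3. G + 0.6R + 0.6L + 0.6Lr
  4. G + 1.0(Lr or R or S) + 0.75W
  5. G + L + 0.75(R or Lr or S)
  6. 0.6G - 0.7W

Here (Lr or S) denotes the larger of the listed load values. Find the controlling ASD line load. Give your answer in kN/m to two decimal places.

40.14 kN/m

(Lr or S) → Lr = 8.57 kN/m; (Lr or R or S) → Lr = 8.57 kN/m; (R or Lr or S) → Lr = 8.57 kN/m.
1. 1.0(15.99) = 15.99
2. 1.0(15.99) + 0.7(20.77) + 0.7(8.57) = 36.53
3. 1.0(15.99) + 0.6(0.70) + 0.6(7.61) + 0.6(8.57) = 26.12
4. 1.0(15.99) + 1.0(8.57) + 0.75(20.77) = 40.14
5. 1.0(15.99) + 1.0(7.61) + 0.75(8.57) = 30.03
6. 0.6(15.99) - 0.7(20.77) = -4.95
The controlling combination is 4, giving 40.14 kN/m.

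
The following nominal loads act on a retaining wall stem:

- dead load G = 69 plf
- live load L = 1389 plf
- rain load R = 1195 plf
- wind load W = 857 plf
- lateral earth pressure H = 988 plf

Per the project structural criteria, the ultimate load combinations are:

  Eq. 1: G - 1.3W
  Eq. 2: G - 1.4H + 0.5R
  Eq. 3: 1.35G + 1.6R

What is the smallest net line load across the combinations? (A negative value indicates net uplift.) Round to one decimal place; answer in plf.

Eq. 1: 1.0(69) - 1.3(857) = 69.0 - 1114.1 = -1045.1
Eq. 2: 1.0(69) - 1.4(988) + 0.5(1195) = 69.0 - 1383.2 + 597.5 = -716.7
Eq. 3: 1.35(69) + 1.6(1195) = 93.2 + 1912.0 = 2005.2
Combination 1 gives the minimum: -1045.1 plf.

-1045.1 plf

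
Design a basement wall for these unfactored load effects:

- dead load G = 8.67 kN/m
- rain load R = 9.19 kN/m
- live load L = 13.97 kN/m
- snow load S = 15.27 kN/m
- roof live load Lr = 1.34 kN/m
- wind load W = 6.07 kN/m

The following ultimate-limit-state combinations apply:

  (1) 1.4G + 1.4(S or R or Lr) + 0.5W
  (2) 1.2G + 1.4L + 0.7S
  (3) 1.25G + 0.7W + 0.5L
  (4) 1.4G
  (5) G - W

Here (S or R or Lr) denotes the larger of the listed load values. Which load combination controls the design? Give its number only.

Combination 2

(S or R or Lr) → S = 15.27 kN/m.
(1) 1.4(8.67) + 1.4(15.27) + 0.5(6.07) = 36.55
(2) 1.2(8.67) + 1.4(13.97) + 0.7(15.27) = 10.40 + 19.56 + 10.69 = 40.65
(3) 1.25(8.67) + 0.7(6.07) + 0.5(13.97) = 22.07
(4) 1.4(8.67) = 12.14
(5) 1.0(8.67) - 1.0(6.07) = 8.67 - 6.07 = 2.60
The largest value is 40.65 kN/m from combination 2.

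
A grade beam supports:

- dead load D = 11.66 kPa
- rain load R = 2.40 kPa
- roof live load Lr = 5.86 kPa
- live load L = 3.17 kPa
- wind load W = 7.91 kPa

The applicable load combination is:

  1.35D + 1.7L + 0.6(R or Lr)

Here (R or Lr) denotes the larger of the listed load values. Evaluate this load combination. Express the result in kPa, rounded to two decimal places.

(R or Lr) → Lr = 5.86 kPa.
1.35(11.66) + 1.7(3.17) + 0.6(5.86) = 15.74 + 5.39 + 3.52 = 24.65
p_u = 24.65 kPa.

24.65 kPa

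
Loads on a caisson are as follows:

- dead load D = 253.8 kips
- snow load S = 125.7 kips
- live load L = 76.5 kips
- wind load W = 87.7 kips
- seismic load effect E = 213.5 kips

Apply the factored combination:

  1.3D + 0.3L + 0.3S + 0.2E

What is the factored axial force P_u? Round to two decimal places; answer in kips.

1.3(253.8) + 0.3(76.5) + 0.3(125.7) + 0.2(213.5) = 329.94 + 22.95 + 37.71 + 42.70 = 433.30
P_u = 433.30 kips.

433.30 kips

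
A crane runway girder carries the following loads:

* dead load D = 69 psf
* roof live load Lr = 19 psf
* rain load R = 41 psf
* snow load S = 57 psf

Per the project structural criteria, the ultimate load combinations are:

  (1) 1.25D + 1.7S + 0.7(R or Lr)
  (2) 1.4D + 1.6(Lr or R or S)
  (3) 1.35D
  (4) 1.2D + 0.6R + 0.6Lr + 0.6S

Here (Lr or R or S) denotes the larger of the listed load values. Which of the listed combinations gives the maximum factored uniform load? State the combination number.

Combination 1

(R or Lr) → R = 41 psf; (Lr or R or S) → S = 57 psf.
(1) 1.25(69) + 1.7(57) + 0.7(41) = 211.9
(2) 1.4(69) + 1.6(57) = 187.8
(3) 1.35(69) = 93.2
(4) 1.2(69) + 0.6(41) + 0.6(19) + 0.6(57) = 153.0
The largest value is 211.9 psf from combination 1.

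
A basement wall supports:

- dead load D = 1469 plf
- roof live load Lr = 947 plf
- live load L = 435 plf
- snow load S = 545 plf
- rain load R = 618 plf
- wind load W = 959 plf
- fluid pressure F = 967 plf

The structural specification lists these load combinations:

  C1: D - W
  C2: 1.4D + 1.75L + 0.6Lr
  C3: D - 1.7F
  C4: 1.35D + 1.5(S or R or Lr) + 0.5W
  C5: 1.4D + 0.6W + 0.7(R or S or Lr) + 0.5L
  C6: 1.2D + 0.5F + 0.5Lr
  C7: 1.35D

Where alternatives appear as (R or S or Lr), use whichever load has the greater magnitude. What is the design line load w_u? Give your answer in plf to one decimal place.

3883.2 plf

(S or R or Lr) → Lr = 947 plf; (R or S or Lr) → Lr = 947 plf.
C1: 1.0(1469) - 1.0(959) = 1469.0 - 959.0 = 510.0
C2: 1.4(1469) + 1.75(435) + 0.6(947) = 2056.6 + 761.3 + 568.2 = 3386.1
C3: 1.0(1469) - 1.7(967) = 1469.0 - 1643.9 = -174.9
C4: 1.35(1469) + 1.5(947) + 0.5(959) = 1983.2 + 1420.5 + 479.5 = 3883.2
C5: 1.4(1469) + 0.6(959) + 0.7(947) + 0.5(435) = 2056.6 + 575.4 + 662.9 + 217.5 = 3512.4
C6: 1.2(1469) + 0.5(967) + 0.5(947) = 1762.8 + 483.5 + 473.5 = 2719.8
C7: 1.35(1469) = 1983.2
The controlling combination is 4, giving 3883.2 plf.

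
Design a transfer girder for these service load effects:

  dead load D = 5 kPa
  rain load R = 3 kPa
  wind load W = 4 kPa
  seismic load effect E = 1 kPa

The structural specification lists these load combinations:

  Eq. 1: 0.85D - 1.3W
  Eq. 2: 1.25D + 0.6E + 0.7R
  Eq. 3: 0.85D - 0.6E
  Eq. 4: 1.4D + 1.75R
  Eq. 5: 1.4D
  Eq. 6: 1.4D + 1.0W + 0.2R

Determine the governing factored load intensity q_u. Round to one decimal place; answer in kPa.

12.3 kPa

Eq. 1: 0.85(5) - 1.3(4) = -1.0
Eq. 2: 1.25(5) + 0.6(1) + 0.7(3) = 9.0
Eq. 3: 0.85(5) - 0.6(1) = 3.7
Eq. 4: 1.4(5) + 1.75(3) = 12.3
Eq. 5: 1.4(5) = 7.0
Eq. 6: 1.4(5) + 1.0(4) + 0.2(3) = 11.6
The controlling combination is 4, giving 12.3 kPa.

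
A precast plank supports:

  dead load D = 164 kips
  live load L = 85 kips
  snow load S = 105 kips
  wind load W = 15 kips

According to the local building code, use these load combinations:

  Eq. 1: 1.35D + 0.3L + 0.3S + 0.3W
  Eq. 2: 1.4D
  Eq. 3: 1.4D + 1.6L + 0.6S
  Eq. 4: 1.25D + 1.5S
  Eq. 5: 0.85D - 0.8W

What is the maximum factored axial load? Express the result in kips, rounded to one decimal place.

428.6 kips

Eq. 1: 1.35(164) + 0.3(85) + 0.3(105) + 0.3(15) = 221.4 + 25.5 + 31.5 + 4.5 = 282.9
Eq. 2: 1.4(164) = 229.6
Eq. 3: 1.4(164) + 1.6(85) + 0.6(105) = 229.6 + 136.0 + 63.0 = 428.6
Eq. 4: 1.25(164) + 1.5(105) = 205.0 + 157.5 = 362.5
Eq. 5: 0.85(164) - 0.8(15) = 139.4 - 12.0 = 127.4
Maximum is from combination 3.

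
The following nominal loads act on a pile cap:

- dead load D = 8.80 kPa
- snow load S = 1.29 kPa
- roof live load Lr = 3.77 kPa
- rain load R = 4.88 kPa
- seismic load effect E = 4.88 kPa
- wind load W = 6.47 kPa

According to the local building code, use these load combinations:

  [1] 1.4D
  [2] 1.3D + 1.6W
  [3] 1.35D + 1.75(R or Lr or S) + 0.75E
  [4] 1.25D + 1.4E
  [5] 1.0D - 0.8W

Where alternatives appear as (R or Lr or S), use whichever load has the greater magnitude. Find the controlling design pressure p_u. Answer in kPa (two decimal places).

24.08 kPa

(R or Lr or S) → R = 4.88 kPa.
[1] 1.4(8.80) = 12.32
[2] 1.3(8.80) + 1.6(6.47) = 11.44 + 10.35 = 21.79
[3] 1.35(8.80) + 1.75(4.88) + 0.75(4.88) = 11.88 + 8.54 + 3.66 = 24.08
[4] 1.25(8.80) + 1.4(4.88) = 11.00 + 6.83 = 17.83
[5] 1.0(8.80) - 0.8(6.47) = 8.80 - 5.18 = 3.62
Maximum is from combination 3.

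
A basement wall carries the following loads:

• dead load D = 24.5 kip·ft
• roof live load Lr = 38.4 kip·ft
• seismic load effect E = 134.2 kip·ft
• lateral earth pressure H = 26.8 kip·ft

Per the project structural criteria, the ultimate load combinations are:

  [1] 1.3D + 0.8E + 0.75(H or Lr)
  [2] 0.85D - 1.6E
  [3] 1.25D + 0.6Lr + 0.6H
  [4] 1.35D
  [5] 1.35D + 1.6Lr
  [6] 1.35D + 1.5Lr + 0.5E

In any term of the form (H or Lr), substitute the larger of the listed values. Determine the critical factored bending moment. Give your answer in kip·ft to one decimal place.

168.0 kip·ft

(H or Lr) → Lr = 38.4 kip·ft.
[1] 1.3(24.5) + 0.8(134.2) + 0.75(38.4) = 168.0
[2] 0.85(24.5) - 1.6(134.2) = 20.8 - 214.7 = -193.9
[3] 1.25(24.5) + 0.6(38.4) + 0.6(26.8) = 30.6 + 23.0 + 16.1 = 69.7
[4] 1.35(24.5) = 33.1
[5] 1.35(24.5) + 1.6(38.4) = 33.1 + 61.4 = 94.5
[6] 1.35(24.5) + 1.5(38.4) + 0.5(134.2) = 33.1 + 57.6 + 67.1 = 157.8
The controlling combination is 1, giving 168.0 kip·ft.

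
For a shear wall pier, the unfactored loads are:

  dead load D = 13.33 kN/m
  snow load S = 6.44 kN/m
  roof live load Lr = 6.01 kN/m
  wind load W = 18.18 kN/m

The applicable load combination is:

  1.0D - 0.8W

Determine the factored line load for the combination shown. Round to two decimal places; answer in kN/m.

1.0(13.33) - 0.8(18.18) = 13.33 - 14.54 = -1.21
w_u = -1.21 kN/m.

-1.21 kN/m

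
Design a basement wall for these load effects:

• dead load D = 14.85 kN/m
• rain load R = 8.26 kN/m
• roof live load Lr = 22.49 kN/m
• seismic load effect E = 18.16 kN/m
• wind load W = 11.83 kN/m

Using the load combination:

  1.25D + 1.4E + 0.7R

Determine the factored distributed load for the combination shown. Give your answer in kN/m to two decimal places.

49.77 kN/m

1.25(14.85) + 1.4(18.16) + 0.7(8.26) = 49.77
w_u = 49.77 kN/m.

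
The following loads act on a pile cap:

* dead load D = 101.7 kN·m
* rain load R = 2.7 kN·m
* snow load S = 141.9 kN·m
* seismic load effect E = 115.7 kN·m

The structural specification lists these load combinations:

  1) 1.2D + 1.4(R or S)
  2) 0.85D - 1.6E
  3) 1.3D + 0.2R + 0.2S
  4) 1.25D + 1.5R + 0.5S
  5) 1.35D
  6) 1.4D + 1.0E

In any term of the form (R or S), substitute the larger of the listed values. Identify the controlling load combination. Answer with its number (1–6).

Combination 1

(R or S) → S = 141.9 kN·m.
1) 1.2(101.7) + 1.4(141.9) = 122.0 + 198.7 = 320.7
2) 0.85(101.7) - 1.6(115.7) = 86.4 - 185.1 = -98.7
3) 1.3(101.7) + 0.2(2.7) + 0.2(141.9) = 132.2 + 0.5 + 28.4 = 161.1
4) 1.25(101.7) + 1.5(2.7) + 0.5(141.9) = 202.1
5) 1.35(101.7) = 137.3
6) 1.4(101.7) + 1.0(115.7) = 142.4 + 115.7 = 258.1
The largest value is 320.7 kN·m from combination 1.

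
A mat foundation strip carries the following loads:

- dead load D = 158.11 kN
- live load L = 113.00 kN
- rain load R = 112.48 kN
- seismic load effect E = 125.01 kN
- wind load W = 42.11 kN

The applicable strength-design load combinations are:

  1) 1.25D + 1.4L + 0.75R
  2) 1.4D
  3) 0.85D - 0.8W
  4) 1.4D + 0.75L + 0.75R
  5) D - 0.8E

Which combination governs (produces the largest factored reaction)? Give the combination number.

Combination 1

1) 1.25(158.11) + 1.4(113.00) + 0.75(112.48) = 440.20
2) 1.4(158.11) = 221.35
3) 0.85(158.11) - 0.8(42.11) = 100.71
4) 1.4(158.11) + 0.75(113.00) + 0.75(112.48) = 390.46
5) 1.0(158.11) - 0.8(125.01) = 58.10
The largest value is 440.20 kN from combination 1.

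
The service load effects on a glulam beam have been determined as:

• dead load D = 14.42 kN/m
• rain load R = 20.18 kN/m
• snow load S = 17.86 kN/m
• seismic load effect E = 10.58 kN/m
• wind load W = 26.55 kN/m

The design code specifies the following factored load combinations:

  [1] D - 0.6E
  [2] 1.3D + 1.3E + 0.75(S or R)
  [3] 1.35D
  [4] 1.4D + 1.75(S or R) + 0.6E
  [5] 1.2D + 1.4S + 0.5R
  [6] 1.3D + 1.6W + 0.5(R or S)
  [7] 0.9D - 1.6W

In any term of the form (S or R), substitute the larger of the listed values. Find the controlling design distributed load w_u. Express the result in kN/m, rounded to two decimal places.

(S or R) → R = 20.18 kN/m; (R or S) → R = 20.18 kN/m.
[1] 1.0(14.42) - 0.6(10.58) = 14.42 - 6.35 = 8.07
[2] 1.3(14.42) + 1.3(10.58) + 0.75(20.18) = 18.75 + 13.75 + 15.14 = 47.64
[3] 1.35(14.42) = 19.47
[4] 1.4(14.42) + 1.75(20.18) + 0.6(10.58) = 61.85
[5] 1.2(14.42) + 1.4(17.86) + 0.5(20.18) = 52.40
[6] 1.3(14.42) + 1.6(26.55) + 0.5(20.18) = 18.75 + 42.48 + 10.09 = 71.32
[7] 0.9(14.42) - 1.6(26.55) = 12.98 - 42.48 = -29.50
The controlling combination is 6, giving 71.32 kN/m.

71.32 kN/m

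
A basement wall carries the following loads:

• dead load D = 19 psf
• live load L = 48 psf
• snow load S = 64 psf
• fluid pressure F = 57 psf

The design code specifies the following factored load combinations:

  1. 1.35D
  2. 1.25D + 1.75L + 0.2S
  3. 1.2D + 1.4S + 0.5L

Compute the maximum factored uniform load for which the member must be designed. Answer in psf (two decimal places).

136.40 psf

1. 1.35(19) = 25.65
2. 1.25(19) + 1.75(48) + 0.2(64) = 120.55
3. 1.2(19) + 1.4(64) + 0.5(48) = 136.40
The controlling combination is 3, giving 136.40 psf.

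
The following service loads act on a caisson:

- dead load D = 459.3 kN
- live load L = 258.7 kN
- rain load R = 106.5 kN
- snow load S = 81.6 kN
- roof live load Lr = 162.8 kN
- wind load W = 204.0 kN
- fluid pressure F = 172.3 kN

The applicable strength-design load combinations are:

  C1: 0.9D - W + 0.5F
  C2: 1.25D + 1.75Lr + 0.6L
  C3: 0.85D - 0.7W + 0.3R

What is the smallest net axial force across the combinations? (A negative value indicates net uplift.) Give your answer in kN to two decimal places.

279.56 kN

C1: 0.9(459.3) - 1.0(204.0) + 0.5(172.3) = 295.52
C2: 1.25(459.3) + 1.75(162.8) + 0.6(258.7) = 1014.25
C3: 0.85(459.3) - 0.7(204.0) + 0.3(106.5) = 279.56
Combination 3 gives the minimum: 279.56 kN.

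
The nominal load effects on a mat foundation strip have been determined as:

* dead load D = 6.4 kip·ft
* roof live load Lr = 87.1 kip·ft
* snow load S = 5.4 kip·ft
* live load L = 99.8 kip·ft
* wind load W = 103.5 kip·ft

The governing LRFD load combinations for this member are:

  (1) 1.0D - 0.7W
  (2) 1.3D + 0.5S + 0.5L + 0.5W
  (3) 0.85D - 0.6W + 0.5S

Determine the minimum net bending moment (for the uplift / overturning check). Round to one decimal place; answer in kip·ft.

(1) 1.0(6.4) - 0.7(103.5) = 6.4 - 72.5 = -66.1
(2) 1.3(6.4) + 0.5(5.4) + 0.5(99.8) + 0.5(103.5) = 8.3 + 2.7 + 49.9 + 51.8 = 112.7
(3) 0.85(6.4) - 0.6(103.5) + 0.5(5.4) = 5.4 - 62.1 + 2.7 = -54.0
Combination 1 gives the minimum: -66.1 kip·ft.

-66.1 kip·ft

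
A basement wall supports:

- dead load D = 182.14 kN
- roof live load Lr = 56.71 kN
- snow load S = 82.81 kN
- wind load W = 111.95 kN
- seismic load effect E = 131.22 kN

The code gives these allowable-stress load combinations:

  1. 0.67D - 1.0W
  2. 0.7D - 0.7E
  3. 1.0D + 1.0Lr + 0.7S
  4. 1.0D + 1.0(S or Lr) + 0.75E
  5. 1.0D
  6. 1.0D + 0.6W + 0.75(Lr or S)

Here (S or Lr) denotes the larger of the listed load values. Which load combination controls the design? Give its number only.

(S or Lr) → S = 82.81 kN; (Lr or S) → S = 82.81 kN.
1. 0.67(182.14) - 1.0(111.95) = 122.03 - 111.95 = 10.08
2. 0.7(182.14) - 0.7(131.22) = 35.64
3. 1.0(182.14) + 1.0(56.71) + 0.7(82.81) = 182.14 + 56.71 + 57.97 = 296.82
4. 1.0(182.14) + 1.0(82.81) + 0.75(131.22) = 182.14 + 82.81 + 98.42 = 363.37
5. 1.0(182.14) = 182.14
6. 1.0(182.14) + 0.6(111.95) + 0.75(82.81) = 182.14 + 67.17 + 62.11 = 311.42
The largest value is 363.37 kN from combination 4.

Combination 4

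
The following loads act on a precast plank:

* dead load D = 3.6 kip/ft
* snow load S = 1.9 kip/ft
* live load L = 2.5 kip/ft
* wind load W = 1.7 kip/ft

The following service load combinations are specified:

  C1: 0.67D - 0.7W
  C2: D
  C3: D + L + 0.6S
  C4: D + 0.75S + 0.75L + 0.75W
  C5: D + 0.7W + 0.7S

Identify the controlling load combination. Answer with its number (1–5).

C1: 0.67(3.6) - 0.7(1.7) = 2.41 - 1.19 = 1.22
C2: 1.0(3.6) = 3.60
C3: 1.0(3.6) + 1.0(2.5) + 0.6(1.9) = 3.60 + 2.50 + 1.14 = 7.24
C4: 1.0(3.6) + 0.75(1.9) + 0.75(2.5) + 0.75(1.7) = 8.18
C5: 1.0(3.6) + 0.7(1.7) + 0.7(1.9) = 3.60 + 1.19 + 1.33 = 6.12
The largest value is 8.18 kip/ft from combination 4.

Combination 4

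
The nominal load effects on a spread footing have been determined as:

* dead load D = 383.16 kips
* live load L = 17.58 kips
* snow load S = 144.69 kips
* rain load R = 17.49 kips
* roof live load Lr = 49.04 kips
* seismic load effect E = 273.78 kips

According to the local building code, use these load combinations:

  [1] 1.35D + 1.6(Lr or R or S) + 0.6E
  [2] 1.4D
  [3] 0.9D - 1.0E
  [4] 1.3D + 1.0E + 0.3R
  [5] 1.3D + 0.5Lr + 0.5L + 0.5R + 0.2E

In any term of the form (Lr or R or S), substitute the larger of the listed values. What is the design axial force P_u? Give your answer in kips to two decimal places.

913.04 kips

(Lr or R or S) → S = 144.69 kips.
[1] 1.35(383.16) + 1.6(144.69) + 0.6(273.78) = 517.27 + 231.50 + 164.27 = 913.04
[2] 1.4(383.16) = 536.42
[3] 0.9(383.16) - 1.0(273.78) = 344.84 - 273.78 = 71.06
[4] 1.3(383.16) + 1.0(273.78) + 0.3(17.49) = 498.11 + 273.78 + 5.25 = 777.14
[5] 1.3(383.16) + 0.5(49.04) + 0.5(17.58) + 0.5(17.49) + 0.2(273.78) = 594.92
The controlling combination is 1, giving 913.04 kips.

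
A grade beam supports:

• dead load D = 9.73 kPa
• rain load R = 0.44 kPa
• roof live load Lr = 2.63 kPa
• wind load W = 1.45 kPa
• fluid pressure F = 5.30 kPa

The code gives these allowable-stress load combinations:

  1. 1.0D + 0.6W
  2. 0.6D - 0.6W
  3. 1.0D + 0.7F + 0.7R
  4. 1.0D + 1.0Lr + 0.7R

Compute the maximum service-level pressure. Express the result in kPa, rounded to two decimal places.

13.75 kPa

1. 1.0(9.73) + 0.6(1.45) = 10.60
2. 0.6(9.73) - 0.6(1.45) = 4.97
3. 1.0(9.73) + 0.7(5.30) + 0.7(0.44) = 13.75
4. 1.0(9.73) + 1.0(2.63) + 0.7(0.44) = 12.67
Maximum is from combination 3.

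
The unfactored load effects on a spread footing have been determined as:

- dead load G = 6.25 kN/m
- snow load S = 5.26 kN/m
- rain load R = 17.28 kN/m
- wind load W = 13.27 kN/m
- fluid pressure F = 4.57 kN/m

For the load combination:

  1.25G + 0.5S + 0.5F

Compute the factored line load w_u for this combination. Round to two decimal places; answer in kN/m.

12.73 kN/m

1.25(6.25) + 0.5(5.26) + 0.5(4.57) = 7.81 + 2.63 + 2.29 = 12.73
w_u = 12.73 kN/m.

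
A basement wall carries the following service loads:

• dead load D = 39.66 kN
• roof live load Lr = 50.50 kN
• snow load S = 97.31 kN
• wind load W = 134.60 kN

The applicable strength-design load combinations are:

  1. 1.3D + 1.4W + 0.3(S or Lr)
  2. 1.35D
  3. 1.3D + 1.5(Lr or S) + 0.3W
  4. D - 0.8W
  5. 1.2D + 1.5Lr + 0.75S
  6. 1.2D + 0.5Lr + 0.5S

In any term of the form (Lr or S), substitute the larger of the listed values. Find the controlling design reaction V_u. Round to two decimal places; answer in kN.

269.19 kN

(S or Lr) → S = 97.31 kN; (Lr or S) → S = 97.31 kN.
1. 1.3(39.66) + 1.4(134.60) + 0.3(97.31) = 51.56 + 188.44 + 29.19 = 269.19
2. 1.35(39.66) = 53.54
3. 1.3(39.66) + 1.5(97.31) + 0.3(134.60) = 237.90
4. 1.0(39.66) - 0.8(134.60) = 39.66 - 107.68 = -68.02
5. 1.2(39.66) + 1.5(50.50) + 0.75(97.31) = 47.59 + 75.75 + 72.98 = 196.32
6. 1.2(39.66) + 0.5(50.50) + 0.5(97.31) = 47.59 + 25.25 + 48.66 = 121.50
Combination 1 governs: V_u = 269.19 kN.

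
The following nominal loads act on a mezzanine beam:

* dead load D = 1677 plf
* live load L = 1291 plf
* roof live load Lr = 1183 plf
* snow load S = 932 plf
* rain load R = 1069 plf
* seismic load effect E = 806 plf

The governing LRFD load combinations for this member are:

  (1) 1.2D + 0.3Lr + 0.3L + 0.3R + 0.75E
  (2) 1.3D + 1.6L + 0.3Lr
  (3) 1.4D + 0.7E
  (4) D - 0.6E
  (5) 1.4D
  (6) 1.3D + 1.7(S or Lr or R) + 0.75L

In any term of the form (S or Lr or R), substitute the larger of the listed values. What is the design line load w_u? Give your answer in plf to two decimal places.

5159.45 plf

(S or Lr or R) → Lr = 1183 plf.
(1) 1.2(1677) + 0.3(1183) + 0.3(1291) + 0.3(1069) + 0.75(806) = 2012.40 + 354.90 + 387.30 + 320.70 + 604.50 = 3679.80
(2) 1.3(1677) + 1.6(1291) + 0.3(1183) = 2180.10 + 2065.60 + 354.90 = 4600.60
(3) 1.4(1677) + 0.7(806) = 2347.80 + 564.20 = 2912.00
(4) 1.0(1677) - 0.6(806) = 1677.00 - 483.60 = 1193.40
(5) 1.4(1677) = 2347.80
(6) 1.3(1677) + 1.7(1183) + 0.75(1291) = 2180.10 + 2011.10 + 968.25 = 5159.45
Maximum is from combination 6.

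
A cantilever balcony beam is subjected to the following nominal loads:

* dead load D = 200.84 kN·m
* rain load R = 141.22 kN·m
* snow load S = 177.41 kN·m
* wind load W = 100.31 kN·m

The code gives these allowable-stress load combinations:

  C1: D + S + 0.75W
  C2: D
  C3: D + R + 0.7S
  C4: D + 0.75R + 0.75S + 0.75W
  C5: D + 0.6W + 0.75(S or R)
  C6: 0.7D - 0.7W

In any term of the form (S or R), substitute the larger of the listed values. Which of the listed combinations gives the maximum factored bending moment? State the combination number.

Combination 4

(S or R) → S = 177.41 kN·m.
C1: 1.0(200.84) + 1.0(177.41) + 0.75(100.31) = 200.84 + 177.41 + 75.23 = 453.48
C2: 1.0(200.84) = 200.84
C3: 1.0(200.84) + 1.0(141.22) + 0.7(177.41) = 200.84 + 141.22 + 124.19 = 466.25
C4: 1.0(200.84) + 0.75(141.22) + 0.75(177.41) + 0.75(100.31) = 200.84 + 105.92 + 133.06 + 75.23 = 515.05
C5: 1.0(200.84) + 0.6(100.31) + 0.75(177.41) = 394.08
C6: 0.7(200.84) - 0.7(100.31) = 140.59 - 70.22 = 70.37
The largest value is 515.05 kN·m from combination 4.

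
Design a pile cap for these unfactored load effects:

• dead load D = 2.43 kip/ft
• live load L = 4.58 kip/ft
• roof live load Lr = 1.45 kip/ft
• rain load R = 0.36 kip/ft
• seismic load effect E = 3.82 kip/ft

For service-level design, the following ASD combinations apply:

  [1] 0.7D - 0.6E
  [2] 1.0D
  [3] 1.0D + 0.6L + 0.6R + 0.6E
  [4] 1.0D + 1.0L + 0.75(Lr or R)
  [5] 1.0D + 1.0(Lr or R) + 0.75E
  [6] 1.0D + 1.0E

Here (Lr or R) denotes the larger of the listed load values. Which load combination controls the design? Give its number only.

(Lr or R) → Lr = 1.45 kip/ft.
[1] 0.7(2.43) - 0.6(3.82) = -0.59
[2] 1.0(2.43) = 2.43
[3] 1.0(2.43) + 0.6(4.58) + 0.6(0.36) + 0.6(3.82) = 7.69
[4] 1.0(2.43) + 1.0(4.58) + 0.75(1.45) = 8.10
[5] 1.0(2.43) + 1.0(1.45) + 0.75(3.82) = 6.75
[6] 1.0(2.43) + 1.0(3.82) = 6.25
The largest value is 8.10 kip/ft from combination 4.

Combination 4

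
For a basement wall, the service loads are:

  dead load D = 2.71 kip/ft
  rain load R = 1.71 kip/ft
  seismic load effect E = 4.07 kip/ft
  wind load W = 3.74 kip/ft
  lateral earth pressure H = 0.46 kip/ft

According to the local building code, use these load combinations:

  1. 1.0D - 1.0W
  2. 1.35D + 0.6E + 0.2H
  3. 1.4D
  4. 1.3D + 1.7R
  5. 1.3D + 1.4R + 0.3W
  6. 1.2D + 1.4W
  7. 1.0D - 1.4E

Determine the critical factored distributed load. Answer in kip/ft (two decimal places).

8.49 kip/ft

1. 1.0(2.71) - 1.0(3.74) = -1.03
2. 1.35(2.71) + 0.6(4.07) + 0.2(0.46) = 6.19
3. 1.4(2.71) = 3.79
4. 1.3(2.71) + 1.7(1.71) = 6.43
5. 1.3(2.71) + 1.4(1.71) + 0.3(3.74) = 7.04
6. 1.2(2.71) + 1.4(3.74) = 8.49
7. 1.0(2.71) - 1.4(4.07) = -2.99
Combination 6 governs: w_u = 8.49 kip/ft.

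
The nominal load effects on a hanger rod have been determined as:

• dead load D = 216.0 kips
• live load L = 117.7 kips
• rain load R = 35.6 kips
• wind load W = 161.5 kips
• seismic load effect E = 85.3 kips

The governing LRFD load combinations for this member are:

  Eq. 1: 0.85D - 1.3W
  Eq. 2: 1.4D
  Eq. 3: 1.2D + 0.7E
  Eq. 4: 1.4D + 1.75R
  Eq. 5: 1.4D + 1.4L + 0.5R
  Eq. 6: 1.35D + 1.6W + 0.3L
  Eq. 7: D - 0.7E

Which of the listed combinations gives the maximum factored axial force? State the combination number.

Eq. 1: 0.85(216.0) - 1.3(161.5) = -26.4
Eq. 2: 1.4(216.0) = 302.4
Eq. 3: 1.2(216.0) + 0.7(85.3) = 318.9
Eq. 4: 1.4(216.0) + 1.75(35.6) = 364.7
Eq. 5: 1.4(216.0) + 1.4(117.7) + 0.5(35.6) = 485.0
Eq. 6: 1.35(216.0) + 1.6(161.5) + 0.3(117.7) = 585.3
Eq. 7: 1.0(216.0) - 0.7(85.3) = 156.3
The largest value is 585.3 kips from combination 6.

Combination 6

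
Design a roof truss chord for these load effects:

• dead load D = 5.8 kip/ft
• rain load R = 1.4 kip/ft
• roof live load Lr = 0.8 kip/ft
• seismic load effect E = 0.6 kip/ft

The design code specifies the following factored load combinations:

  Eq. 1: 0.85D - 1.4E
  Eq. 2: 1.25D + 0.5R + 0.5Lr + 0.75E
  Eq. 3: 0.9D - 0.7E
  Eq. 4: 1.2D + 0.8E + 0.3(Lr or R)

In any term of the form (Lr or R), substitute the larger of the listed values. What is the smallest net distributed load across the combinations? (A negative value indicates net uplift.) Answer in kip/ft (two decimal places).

(Lr or R) → R = 1.4 kip/ft.
Eq. 1: 0.85(5.8) - 1.4(0.6) = 4.93 - 0.84 = 4.09
Eq. 2: 1.25(5.8) + 0.5(1.4) + 0.5(0.8) + 0.75(0.6) = 7.25 + 0.70 + 0.40 + 0.45 = 8.80
Eq. 3: 0.9(5.8) - 0.7(0.6) = 5.22 - 0.42 = 4.80
Eq. 4: 1.2(5.8) + 0.8(0.6) + 0.3(1.4) = 6.96 + 0.48 + 0.42 = 7.86
Combination 1 gives the minimum: 4.09 kip/ft.

4.09 kip/ft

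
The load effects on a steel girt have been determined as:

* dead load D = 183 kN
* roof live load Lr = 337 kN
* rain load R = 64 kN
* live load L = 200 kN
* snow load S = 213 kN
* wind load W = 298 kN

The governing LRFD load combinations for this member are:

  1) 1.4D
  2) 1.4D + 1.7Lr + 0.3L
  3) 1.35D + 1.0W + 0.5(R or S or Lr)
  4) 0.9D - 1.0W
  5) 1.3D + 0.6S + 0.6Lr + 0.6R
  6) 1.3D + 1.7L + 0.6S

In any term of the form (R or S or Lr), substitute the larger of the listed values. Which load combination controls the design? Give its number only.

(R or S or Lr) → Lr = 337 kN.
1) 1.4(183) = 256.2
2) 1.4(183) + 1.7(337) + 0.3(200) = 256.2 + 572.9 + 60.0 = 889.1
3) 1.35(183) + 1.0(298) + 0.5(337) = 247.1 + 298.0 + 168.5 = 713.6
4) 0.9(183) - 1.0(298) = 164.7 - 298.0 = -133.3
5) 1.3(183) + 0.6(213) + 0.6(337) + 0.6(64) = 237.9 + 127.8 + 202.2 + 38.4 = 606.3
6) 1.3(183) + 1.7(200) + 0.6(213) = 237.9 + 340.0 + 127.8 = 705.7
The largest value is 889.1 kN from combination 2.

Combination 2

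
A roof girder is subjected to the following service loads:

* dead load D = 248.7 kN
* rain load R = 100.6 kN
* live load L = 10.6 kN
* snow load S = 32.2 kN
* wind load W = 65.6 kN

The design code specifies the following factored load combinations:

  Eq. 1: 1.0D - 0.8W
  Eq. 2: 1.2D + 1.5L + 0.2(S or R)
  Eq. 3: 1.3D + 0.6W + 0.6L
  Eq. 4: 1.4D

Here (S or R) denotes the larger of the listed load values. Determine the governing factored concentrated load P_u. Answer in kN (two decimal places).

(S or R) → R = 100.6 kN.
Eq. 1: 1.0(248.7) - 0.8(65.6) = 196.22
Eq. 2: 1.2(248.7) + 1.5(10.6) + 0.2(100.6) = 334.46
Eq. 3: 1.3(248.7) + 0.6(65.6) + 0.6(10.6) = 369.03
Eq. 4: 1.4(248.7) = 348.18
Maximum is from combination 3.

369.03 kN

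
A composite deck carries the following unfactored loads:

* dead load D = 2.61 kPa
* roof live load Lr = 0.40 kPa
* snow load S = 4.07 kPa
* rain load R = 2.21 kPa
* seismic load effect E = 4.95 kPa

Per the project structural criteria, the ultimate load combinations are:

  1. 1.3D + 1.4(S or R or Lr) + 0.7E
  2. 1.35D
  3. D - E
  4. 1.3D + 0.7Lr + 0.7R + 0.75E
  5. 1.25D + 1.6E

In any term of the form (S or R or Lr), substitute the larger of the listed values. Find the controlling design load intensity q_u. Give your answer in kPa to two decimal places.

(S or R or Lr) → S = 4.07 kPa.
1. 1.3(2.61) + 1.4(4.07) + 0.7(4.95) = 12.56
2. 1.35(2.61) = 3.52
3. 1.0(2.61) - 1.0(4.95) = -2.34
4. 1.3(2.61) + 0.7(0.40) + 0.7(2.21) + 0.75(4.95) = 8.93
5. 1.25(2.61) + 1.6(4.95) = 11.18
Combination 1 governs: q_u = 12.56 kPa.

12.56 kPa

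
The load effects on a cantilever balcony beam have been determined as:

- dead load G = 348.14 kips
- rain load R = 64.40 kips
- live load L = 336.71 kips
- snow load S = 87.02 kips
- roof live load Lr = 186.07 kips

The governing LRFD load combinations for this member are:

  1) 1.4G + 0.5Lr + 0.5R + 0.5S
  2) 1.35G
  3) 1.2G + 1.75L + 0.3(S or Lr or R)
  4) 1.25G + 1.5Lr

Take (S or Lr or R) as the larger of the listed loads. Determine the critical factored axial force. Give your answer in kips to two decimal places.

(S or Lr or R) → Lr = 186.07 kips.
1) 1.4(348.14) + 0.5(186.07) + 0.5(64.40) + 0.5(87.02) = 656.14
2) 1.35(348.14) = 469.99
3) 1.2(348.14) + 1.75(336.71) + 0.3(186.07) = 417.77 + 589.24 + 55.82 = 1062.83
4) 1.25(348.14) + 1.5(186.07) = 714.28
Combination 3 governs: P_u = 1062.83 kips.

1062.83 kips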